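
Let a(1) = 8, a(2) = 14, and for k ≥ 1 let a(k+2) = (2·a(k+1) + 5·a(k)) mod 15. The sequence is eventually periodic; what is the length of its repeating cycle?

a(1) = 8, a(2) = 14, a(3) = 8, a(4) = 11, a(5) = 2, a(6) = 14, a(7) = 8.
Since (a(6), a(7)) = (a(2), a(3)) = (14, 8) (two consecutive terms determine the rest), the sequence is eventually periodic: after a pre-period of length 1 it cycles with period 4.

4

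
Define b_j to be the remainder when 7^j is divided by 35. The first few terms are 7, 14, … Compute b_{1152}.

Computing terms: b_1 = 7, b_2 = 14, b_3 = 28, b_4 = 21, b_5 = 7.
The sequence repeats with period 4.
So b_{1152} = b_{1 + ((1152-1) mod 4)} = b_4 = 21.

21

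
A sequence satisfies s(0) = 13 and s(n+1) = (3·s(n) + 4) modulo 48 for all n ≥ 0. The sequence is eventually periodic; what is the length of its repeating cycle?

4

We have s(0) = 13,  s(1) = 43,  s(2) = 37,  s(3) = 19,  s(4) = 13.
The sequence repeats with period 4.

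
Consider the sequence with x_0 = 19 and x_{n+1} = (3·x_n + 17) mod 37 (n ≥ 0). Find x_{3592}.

x_0 = 19,  x_1 = 0,  x_2 = 17,  x_3 = 31,  x_4 = 36,  x_5 = 14,  x_6 = 22,  x_7 = 9,  x_8 = 7,  x_9 = 1,  x_{10} = 20,  x_{11} = 3,  x_{12} = 26,  x_{13} = 21,  x_{14} = 6,  x_{15} = 35,  x_{16} = 11,  x_{17} = 13,  x_{18} = 19.
Since x_{18} = x_0 = 19, the sequence is periodic with period 18.
(3592 - 0) mod 18 = 10, so x_{3592} = x_{10} = 20.

20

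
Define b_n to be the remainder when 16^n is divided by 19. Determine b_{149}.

Computing terms: b_1 = 16,  b_2 = 9,  b_3 = 11,  b_4 = 5,  b_5 = 4,  b_6 = 7,  b_7 = 17,  b_8 = 6,  b_9 = 1,  b_{10} = 16.
Since b_{10} = b_1 = 16, the sequence is periodic with period 9.
(149 - 1) mod 9 = 4, so b_{149} = b_5 = 4.

4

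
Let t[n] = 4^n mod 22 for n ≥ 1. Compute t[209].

14

t[1] = 4; t[2] = 16; t[3] = 20; t[4] = 14; t[5] = 12; t[6] = 4.
The sequence repeats with period 5.
So t[209] = t[1 + ((209-1) mod 5)] = t[4] = 14.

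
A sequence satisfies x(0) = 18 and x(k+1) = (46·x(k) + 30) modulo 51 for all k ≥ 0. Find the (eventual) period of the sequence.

16

Computing terms: x(0) = 18,  x(1) = 42,  x(2) = 24,  x(3) = 12,  x(4) = 21,  x(5) = 27,  x(6) = 48,  x(7) = 45,  x(8) = 9,  x(9) = 36,  x(10) = 3,  x(11) = 15,  x(12) = 6,  x(13) = 0,  x(14) = 30,  x(15) = 33,  x(16) = 18.
The sequence repeats with period 16.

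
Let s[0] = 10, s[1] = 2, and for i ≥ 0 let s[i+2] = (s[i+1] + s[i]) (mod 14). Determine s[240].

Listing terms: s[0] = 10; s[1] = 2; s[2] = 12; s[3] = 0; s[4] = 12; s[5] = 12; s[6] = 10; s[7] = 8; s[8] = 4; s[9] = 12; s[10] = 2; s[11] = 0; s[12] = 2; s[13] = 2; s[14] = 4; s[15] = 6; s[16] = 10; s[17] = 2.
Since (s[16], s[17]) = (s[0], s[1]) = (10, 2) (two consecutive terms determine the rest), the sequence is periodic with period 16.
So s[240] = s[0 + ((240-0) mod 16)] = s[0] = 10.

10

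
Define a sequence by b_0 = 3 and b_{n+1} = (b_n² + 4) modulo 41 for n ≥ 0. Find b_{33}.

3

Listing terms: b_0 = 3, b_1 = 13, b_2 = 9, b_3 = 3.
The sequence repeats with period 3.
(33 - 0) mod 3 = 0, so b_{33} = b_0 = 3.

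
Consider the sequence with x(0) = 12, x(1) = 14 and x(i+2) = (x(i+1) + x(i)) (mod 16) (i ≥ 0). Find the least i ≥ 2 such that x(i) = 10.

2

We have x(0) = 12; x(1) = 14; x(2) = 10; x(3) = 8; x(4) = 2; x(5) = 10; x(6) = 12; x(7) = 6; x(8) = 2; x(9) = 8; x(10) = 10; x(11) = 2; x(12) = 12; x(13) = 14.
The sequence repeats with period 12.
The value 10 first appears (with i ≥ 2) at x(2).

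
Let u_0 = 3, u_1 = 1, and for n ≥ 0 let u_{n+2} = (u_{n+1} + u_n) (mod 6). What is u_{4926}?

Listing terms: u_0 = 3, u_1 = 1, u_2 = 4, u_3 = 5, u_4 = 3, u_5 = 2, u_6 = 5, u_7 = 1, u_8 = 0, u_9 = 1, u_{10} = 1, u_{11} = 2, u_{12} = 3, u_{13} = 5, u_{14} = 2, u_{15} = 1, u_{16} = 3, u_{17} = 4, u_{18} = 1, u_{19} = 5, u_{20} = 0, u_{21} = 5, u_{22} = 5, u_{23} = 4, u_{24} = 3, u_{25} = 1.
Since (u_{24}, u_{25}) = (u_0, u_1) = (3, 1) (two consecutive terms determine the rest), the sequence is periodic with period 24.
(4926 - 0) mod 24 = 6, so u_{4926} = u_6 = 5.

5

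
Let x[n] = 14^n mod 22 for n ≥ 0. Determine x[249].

We have x[0] = 1,  x[1] = 14,  x[2] = 20,  x[3] = 16,  x[4] = 4,  x[5] = 12,  x[6] = 14.
Since x[6] = x[1] = 14, the sequence is eventually periodic: after a pre-period of length 1 it cycles with period 5.
For n ≥ 1, x[n] depends only on (n - 1) mod 5. (249 - 1) mod 5 = 3, so x[249] = x[4] = 4.

4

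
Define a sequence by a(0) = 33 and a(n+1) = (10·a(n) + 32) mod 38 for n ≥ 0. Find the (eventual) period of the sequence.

a(0) = 33, a(1) = 20, a(2) = 4, a(3) = 34, a(4) = 30, a(5) = 28, a(6) = 8, a(7) = 36, a(8) = 12, a(9) = 0, a(10) = 32, a(11) = 10, a(12) = 18, a(13) = 22, a(14) = 24, a(15) = 6, a(16) = 16, a(17) = 2, a(18) = 14, a(19) = 20.
Since a(19) = a(1) = 20, the sequence is eventually periodic: after a pre-period of length 1 it cycles with period 18.

18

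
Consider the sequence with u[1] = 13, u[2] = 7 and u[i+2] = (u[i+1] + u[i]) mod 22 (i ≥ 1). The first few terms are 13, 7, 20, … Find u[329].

19

We have u[1] = 13,  u[2] = 7,  u[3] = 20,  u[4] = 5,  u[5] = 3,  u[6] = 8,  u[7] = 11,  u[8] = 19,  u[9] = 8,  u[10] = 5,  u[11] = 13,  u[12] = 18,  u[13] = 9,  u[14] = 5,  u[15] = 14,  u[16] = 19,  u[17] = 11,  u[18] = 8,  u[19] = 19,  u[20] = 5,  u[21] = 2,  u[22] = 7,  u[23] = 9,  u[24] = 16,  u[25] = 3,  u[26] = 19,  u[27] = 0,  u[28] = 19,  u[29] = 19,  u[30] = 16,  u[31] = 13,  u[32] = 7.
Since (u[31], u[32]) = (u[1], u[2]) = (13, 7) (two consecutive terms determine the rest), the sequence is periodic with period 30.
So u[329] = u[1 + ((329-1) mod 30)] = u[29] = 19.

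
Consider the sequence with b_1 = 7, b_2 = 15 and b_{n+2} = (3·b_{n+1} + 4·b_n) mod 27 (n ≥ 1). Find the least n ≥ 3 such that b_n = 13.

17

b_1 = 7; b_2 = 15; b_3 = 19; b_4 = 9; b_5 = 22; b_6 = 21; b_7 = 16; b_8 = 24; b_9 = 1; b_{10} = 18; b_{11} = 4; b_{12} = 3; b_{13} = 25; b_{14} = 6; b_{15} = 10; b_{16} = 0; b_{17} = 13; b_{18} = 12; b_{19} = 7; b_{20} = 15.
Since (b_{19}, b_{20}) = (b_1, b_2) = (7, 15) (two consecutive terms determine the rest), the sequence is periodic with period 18.
The value 13 first appears (with n ≥ 3) at b_{17}.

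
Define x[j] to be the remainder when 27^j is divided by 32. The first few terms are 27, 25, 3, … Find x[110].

Listing terms: x[1] = 27, x[2] = 25, x[3] = 3, x[4] = 17, x[5] = 11, x[6] = 9, x[7] = 19, x[8] = 1, x[9] = 27.
The sequence repeats with period 8.
(110 - 1) mod 8 = 5, so x[110] = x[6] = 9.

9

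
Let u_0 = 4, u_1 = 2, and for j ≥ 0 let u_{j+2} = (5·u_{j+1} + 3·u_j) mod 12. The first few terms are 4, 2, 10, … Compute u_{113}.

We have u_0 = 4; u_1 = 2; u_2 = 10; u_3 = 8; u_4 = 10; u_5 = 2; u_6 = 4; u_7 = 2.
The sequence repeats with period 6.
(113 - 0) mod 6 = 5, so u_{113} = u_5 = 2.

2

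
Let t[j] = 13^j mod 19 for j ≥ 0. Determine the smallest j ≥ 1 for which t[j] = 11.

6

Listing terms: t[0] = 1, t[1] = 13, t[2] = 17, t[3] = 12, t[4] = 4, t[5] = 14, t[6] = 11, t[7] = 10, t[8] = 16, t[9] = 18, t[10] = 6, t[11] = 2, t[12] = 7, t[13] = 15, t[14] = 5, t[15] = 8, t[16] = 9, t[17] = 3, t[18] = 1.
Since t[18] = t[0] = 1, the sequence is periodic with period 18.
The value 11 first appears (with j ≥ 1) at t[6].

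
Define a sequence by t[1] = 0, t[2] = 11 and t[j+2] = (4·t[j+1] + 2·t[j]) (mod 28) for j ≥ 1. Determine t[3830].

20

We have t[1] = 0,  t[2] = 11,  t[3] = 16,  t[4] = 2,  t[5] = 12,  t[6] = 24,  t[7] = 8,  t[8] = 24,  t[9] = 0,  t[10] = 20,  t[11] = 24,  t[12] = 24,  t[13] = 4,  t[14] = 8,  t[15] = 12,  t[16] = 8,  t[17] = 0,  t[18] = 16,  t[19] = 8,  t[20] = 8,  t[21] = 20,  t[22] = 12,  t[23] = 4,  t[24] = 12,  t[25] = 0,  t[26] = 24,  t[27] = 12,  t[28] = 12,  t[29] = 16,  t[30] = 4,  t[31] = 20,  t[32] = 4,  t[33] = 0,  t[34] = 8,  t[35] = 4,  t[36] = 4,  t[37] = 24,  t[38] = 20,  t[39] = 16,  t[40] = 20,  t[41] = 0,  t[42] = 12,  t[43] = 20,  t[44] = 20,  t[45] = 8,  t[46] = 16,  t[47] = 24,  t[48] = 16,  t[49] = 0,  t[50] = 4,  t[51] = 16,  t[52] = 16,  t[53] = 12,  t[54] = 24.
Since (t[53], t[54]) = (t[5], t[6]) = (12, 24) (two consecutive terms determine the rest), the sequence is eventually periodic: after a pre-period of length 4 it cycles with period 48.
For j ≥ 5, t[j] depends only on (j - 5) mod 48. (3830 - 5) mod 48 = 33, so t[3830] = t[38] = 20.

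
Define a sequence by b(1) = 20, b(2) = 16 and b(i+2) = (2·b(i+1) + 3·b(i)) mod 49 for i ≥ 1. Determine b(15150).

We have b(1) = 20,  b(2) = 16,  b(3) = 43,  b(4) = 36,  b(5) = 5,  b(6) = 20,  b(7) = 6,  b(8) = 23,  b(9) = 15,  b(10) = 1,  b(11) = 47,  b(12) = 48,  b(13) = 41,  b(14) = 30,  b(15) = 36,  b(16) = 15,  b(17) = 40,  b(18) = 27,  b(19) = 27,  b(20) = 37,  b(21) = 8,  b(22) = 29,  b(23) = 33,  b(24) = 6,  b(25) = 13,  b(26) = 44,  b(27) = 29,  b(28) = 43,  b(29) = 26,  b(30) = 34,  b(31) = 48,  b(32) = 2,  b(33) = 1,  b(34) = 8,  b(35) = 19,  b(36) = 13,  b(37) = 34,  b(38) = 9,  b(39) = 22,  b(40) = 22,  b(41) = 12,  b(42) = 41,  b(43) = 20,  b(44) = 16.
The sequence repeats with period 42.
(15150 - 1) mod 42 = 29, so b(15150) = b(30) = 34.

34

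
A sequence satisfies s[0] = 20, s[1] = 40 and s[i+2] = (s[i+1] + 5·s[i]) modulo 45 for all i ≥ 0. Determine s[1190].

Listing terms: s[0] = 20, s[1] = 40, s[2] = 5, s[3] = 25, s[4] = 5, s[5] = 40, s[6] = 20, s[7] = 40.
The sequence repeats with period 6.
So s[1190] = s[0 + ((1190-0) mod 6)] = s[2] = 5.

5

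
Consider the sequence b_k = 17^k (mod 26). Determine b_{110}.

3

Listing terms: b_0 = 1,  b_1 = 17,  b_2 = 3,  b_3 = 25,  b_4 = 9,  b_5 = 23,  b_6 = 1.
Since b_6 = b_0 = 1, the sequence is periodic with period 6.
So b_{110} = b_{0 + ((110-0) mod 6)} = b_2 = 3.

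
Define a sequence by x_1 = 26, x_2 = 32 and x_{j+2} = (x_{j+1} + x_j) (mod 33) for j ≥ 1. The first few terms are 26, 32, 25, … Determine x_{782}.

Listing terms: x_1 = 26,  x_2 = 32,  x_3 = 25,  x_4 = 24,  x_5 = 16,  x_6 = 7,  x_7 = 23,  x_8 = 30,  x_9 = 20,  x_{10} = 17,  x_{11} = 4,  x_{12} = 21,  x_{13} = 25,  x_{14} = 13,  x_{15} = 5,  x_{16} = 18,  x_{17} = 23,  x_{18} = 8,  x_{19} = 31,  x_{20} = 6,  x_{21} = 4,  x_{22} = 10,  x_{23} = 14,  x_{24} = 24,  x_{25} = 5,  x_{26} = 29,  x_{27} = 1,  x_{28} = 30,  x_{29} = 31,  x_{30} = 28,  x_{31} = 26,  x_{32} = 21,  x_{33} = 14,  x_{34} = 2,  x_{35} = 16,  x_{36} = 18,  x_{37} = 1,  x_{38} = 19,  x_{39} = 20,  x_{40} = 6,  x_{41} = 26,  x_{42} = 32.
Since (x_{41}, x_{42}) = (x_1, x_2) = (26, 32) (two consecutive terms determine the rest), the sequence is periodic with period 40.
(782 - 1) mod 40 = 21, so x_{782} = x_{22} = 10.

10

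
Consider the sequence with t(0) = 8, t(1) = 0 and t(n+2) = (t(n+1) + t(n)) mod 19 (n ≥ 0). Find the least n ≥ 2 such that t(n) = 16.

4

Listing terms: t(0) = 8; t(1) = 0; t(2) = 8; t(3) = 8; t(4) = 16; t(5) = 5; t(6) = 2; t(7) = 7; t(8) = 9; t(9) = 16; t(10) = 6; t(11) = 3; t(12) = 9; t(13) = 12; t(14) = 2; t(15) = 14; t(16) = 16; t(17) = 11; t(18) = 8; t(19) = 0.
The sequence repeats with period 18.
The value 16 first appears (with n ≥ 2) at t(4).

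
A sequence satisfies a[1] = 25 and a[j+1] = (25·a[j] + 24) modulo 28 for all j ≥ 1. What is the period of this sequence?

3

We have a[1] = 25; a[2] = 5; a[3] = 9; a[4] = 25.
The sequence repeats with period 3.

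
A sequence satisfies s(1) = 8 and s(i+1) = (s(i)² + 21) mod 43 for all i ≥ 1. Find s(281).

We have s(1) = 8, s(2) = 42, s(3) = 22, s(4) = 32, s(5) = 13, s(6) = 18, s(7) = 1, s(8) = 22.
Since s(8) = s(3) = 22, the sequence is eventually periodic: after a pre-period of length 2 it cycles with period 5.
For i ≥ 3, s(i) depends only on (i - 3) mod 5. (281 - 3) mod 5 = 3, so s(281) = s(6) = 18.

18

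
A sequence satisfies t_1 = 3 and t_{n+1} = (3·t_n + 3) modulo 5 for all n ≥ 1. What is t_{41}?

3

Computing terms: t_1 = 3,  t_2 = 2,  t_3 = 4,  t_4 = 0,  t_5 = 3.
Since t_5 = t_1 = 3, the sequence is periodic with period 4.
So t_{41} = t_{1 + ((41-1) mod 4)} = t_1 = 3.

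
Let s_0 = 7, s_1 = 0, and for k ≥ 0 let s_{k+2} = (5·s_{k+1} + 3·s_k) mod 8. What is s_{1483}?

Listing terms: s_0 = 7,  s_1 = 0,  s_2 = 5,  s_3 = 1,  s_4 = 4,  s_5 = 7,  s_6 = 7,  s_7 = 0.
Since (s_6, s_7) = (s_0, s_1) = (7, 0) (two consecutive terms determine the rest), the sequence is periodic with period 6.
So s_{1483} = s_{0 + ((1483-0) mod 6)} = s_1 = 0.

0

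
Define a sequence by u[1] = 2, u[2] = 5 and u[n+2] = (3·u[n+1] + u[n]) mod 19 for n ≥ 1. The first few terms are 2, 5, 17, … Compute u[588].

u[1] = 2,  u[2] = 5,  u[3] = 17,  u[4] = 18,  u[5] = 14,  u[6] = 3,  u[7] = 4,  u[8] = 15,  u[9] = 11,  u[10] = 10,  u[11] = 3,  u[12] = 0,  u[13] = 3,  u[14] = 9,  u[15] = 11,  u[16] = 4,  u[17] = 4,  u[18] = 16,  u[19] = 14,  u[20] = 1,  u[21] = 17,  u[22] = 14,  u[23] = 2,  u[24] = 1,  u[25] = 5,  u[26] = 16,  u[27] = 15,  u[28] = 4,  u[29] = 8,  u[30] = 9,  u[31] = 16,  u[32] = 0,  u[33] = 16,  u[34] = 10,  u[35] = 8,  u[36] = 15,  u[37] = 15,  u[38] = 3,  u[39] = 5,  u[40] = 18,  u[41] = 2,  u[42] = 5.
Since (u[41], u[42]) = (u[1], u[2]) = (2, 5) (two consecutive terms determine the rest), the sequence is periodic with period 40.
So u[588] = u[1 + ((588-1) mod 40)] = u[28] = 4.

4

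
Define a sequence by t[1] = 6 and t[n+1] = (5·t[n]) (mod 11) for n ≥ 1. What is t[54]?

2

t[1] = 6; t[2] = 8; t[3] = 7; t[4] = 2; t[5] = 10; t[6] = 6.
Since t[6] = t[1] = 6, the sequence is periodic with period 5.
So t[54] = t[1 + ((54-1) mod 5)] = t[4] = 2.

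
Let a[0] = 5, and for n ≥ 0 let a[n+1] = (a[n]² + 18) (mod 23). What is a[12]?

a[0] = 5, a[1] = 20, a[2] = 4, a[3] = 11, a[4] = 1, a[5] = 19, a[6] = 11.
Since a[6] = a[3] = 11, the sequence is eventually periodic: after a pre-period of length 3 it cycles with period 3.
For n ≥ 3, a[n] depends only on (n - 3) mod 3. (12 - 3) mod 3 = 0, so a[12] = a[3] = 11.

11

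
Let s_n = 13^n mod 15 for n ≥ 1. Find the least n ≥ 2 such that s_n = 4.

Computing terms: s_1 = 13,  s_2 = 4,  s_3 = 7,  s_4 = 1,  s_5 = 13.
The sequence repeats with period 4.
The value 4 first appears (with n ≥ 2) at s_2.

2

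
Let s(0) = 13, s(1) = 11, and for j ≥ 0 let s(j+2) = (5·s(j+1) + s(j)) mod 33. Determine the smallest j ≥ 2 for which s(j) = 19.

We have s(0) = 13, s(1) = 11, s(2) = 2, s(3) = 21, s(4) = 8, s(5) = 28, s(6) = 16, s(7) = 9, s(8) = 28, s(9) = 17, s(10) = 14, s(11) = 21, s(12) = 20, s(13) = 22, s(14) = 31, s(15) = 12, s(16) = 25, s(17) = 5, s(18) = 17, s(19) = 24, s(20) = 5, s(21) = 16, s(22) = 19, s(23) = 12, s(24) = 13, s(25) = 11.
The sequence repeats with period 24.
The value 19 first appears (with j ≥ 2) at s(22).

22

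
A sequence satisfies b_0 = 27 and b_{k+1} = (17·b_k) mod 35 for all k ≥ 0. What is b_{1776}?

27

Computing terms: b_0 = 27; b_1 = 4; b_2 = 33; b_3 = 1; b_4 = 17; b_5 = 9; b_6 = 13; b_7 = 11; b_8 = 12; b_9 = 29; b_{10} = 3; b_{11} = 16; b_{12} = 27.
The sequence repeats with period 12.
So b_{1776} = b_{0 + ((1776-0) mod 12)} = b_0 = 27.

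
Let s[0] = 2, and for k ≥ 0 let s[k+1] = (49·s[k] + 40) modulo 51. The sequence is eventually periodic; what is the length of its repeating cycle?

3

Listing terms: s[0] = 2, s[1] = 36, s[2] = 19, s[3] = 2.
Since s[3] = s[0] = 2, the sequence is periodic with period 3.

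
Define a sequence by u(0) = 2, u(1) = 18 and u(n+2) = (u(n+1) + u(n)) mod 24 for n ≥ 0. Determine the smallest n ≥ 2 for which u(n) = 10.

We have u(0) = 2,  u(1) = 18,  u(2) = 20,  u(3) = 14,  u(4) = 10,  u(5) = 0,  u(6) = 10,  u(7) = 10,  u(8) = 20,  u(9) = 6,  u(10) = 2,  u(11) = 8,  u(12) = 10,  u(13) = 18,  u(14) = 4,  u(15) = 22,  u(16) = 2,  u(17) = 0,  u(18) = 2,  u(19) = 2,  u(20) = 4,  u(21) = 6,  u(22) = 10,  u(23) = 16,  u(24) = 2,  u(25) = 18.
The sequence repeats with period 24.
The value 10 first appears (with n ≥ 2) at u(4).

4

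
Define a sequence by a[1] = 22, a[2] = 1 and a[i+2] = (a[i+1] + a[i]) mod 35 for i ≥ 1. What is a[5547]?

33

Listing terms: a[1] = 22; a[2] = 1; a[3] = 23; a[4] = 24; a[5] = 12; a[6] = 1; a[7] = 13; a[8] = 14; a[9] = 27; a[10] = 6; a[11] = 33; a[12] = 4; a[13] = 2; a[14] = 6; a[15] = 8; a[16] = 14; a[17] = 22; a[18] = 1.
The sequence repeats with period 16.
So a[5547] = a[1 + ((5547-1) mod 16)] = a[11] = 33.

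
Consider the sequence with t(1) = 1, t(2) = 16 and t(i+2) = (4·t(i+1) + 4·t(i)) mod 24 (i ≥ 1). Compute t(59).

Listing terms: t(1) = 1, t(2) = 16, t(3) = 20, t(4) = 0, t(5) = 8, t(6) = 8, t(7) = 16, t(8) = 0, t(9) = 16, t(10) = 16, t(11) = 8, t(12) = 0, t(13) = 8.
Since (t(12), t(13)) = (t(4), t(5)) = (0, 8) (two consecutive terms determine the rest), the sequence is eventually periodic: after a pre-period of length 3 it cycles with period 8.
For i ≥ 4, t(i) depends only on (i - 4) mod 8. (59 - 4) mod 8 = 7, so t(59) = t(11) = 8.

8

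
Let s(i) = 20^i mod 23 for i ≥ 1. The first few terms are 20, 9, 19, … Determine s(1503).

21

s(1) = 20; s(2) = 9; s(3) = 19; s(4) = 12; s(5) = 10; s(6) = 16; s(7) = 21; s(8) = 6; s(9) = 5; s(10) = 8; s(11) = 22; s(12) = 3; s(13) = 14; s(14) = 4; s(15) = 11; s(16) = 13; s(17) = 7; s(18) = 2; s(19) = 17; s(20) = 18; s(21) = 15; s(22) = 1; s(23) = 20.
The sequence repeats with period 22.
(1503 - 1) mod 22 = 6, so s(1503) = s(7) = 21.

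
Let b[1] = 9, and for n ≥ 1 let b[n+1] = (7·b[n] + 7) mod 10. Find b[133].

b[1] = 9; b[2] = 0; b[3] = 7; b[4] = 6; b[5] = 9.
Since b[5] = b[1] = 9, the sequence is periodic with period 4.
So b[133] = b[1 + ((133-1) mod 4)] = b[1] = 9.

9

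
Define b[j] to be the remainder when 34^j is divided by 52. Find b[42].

We have b[0] = 1, b[1] = 34, b[2] = 12, b[3] = 44, b[4] = 40, b[5] = 8, b[6] = 12.
Since b[6] = b[2] = 12, the sequence is eventually periodic: after a pre-period of length 2 it cycles with period 4.
For j ≥ 2, b[j] depends only on (j - 2) mod 4. (42 - 2) mod 4 = 0, so b[42] = b[2] = 12.

12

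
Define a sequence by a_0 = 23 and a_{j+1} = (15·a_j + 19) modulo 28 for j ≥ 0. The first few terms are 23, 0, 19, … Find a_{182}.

23

a_0 = 23; a_1 = 0; a_2 = 19; a_3 = 24; a_4 = 15; a_5 = 20; a_6 = 11; a_7 = 16; a_8 = 7; a_9 = 12; a_{10} = 3; a_{11} = 8; a_{12} = 27; a_{13} = 4; a_{14} = 23.
The sequence repeats with period 14.
So a_{182} = a_{0 + ((182-0) mod 14)} = a_0 = 23.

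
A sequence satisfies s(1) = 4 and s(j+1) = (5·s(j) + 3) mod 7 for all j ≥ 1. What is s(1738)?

We have s(1) = 4, s(2) = 2, s(3) = 6, s(4) = 5, s(5) = 0, s(6) = 3, s(7) = 4.
The sequence repeats with period 6.
(1738 - 1) mod 6 = 3, so s(1738) = s(4) = 5.

5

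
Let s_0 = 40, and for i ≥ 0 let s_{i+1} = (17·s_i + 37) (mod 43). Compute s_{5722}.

13

Computing terms: s_0 = 40,  s_1 = 29,  s_2 = 14,  s_3 = 17,  s_4 = 25,  s_5 = 32,  s_6 = 22,  s_7 = 24,  s_8 = 15,  s_9 = 34,  s_{10} = 13,  s_{11} = 0,  s_{12} = 37,  s_{13} = 21,  s_{14} = 7,  s_{15} = 27,  s_{16} = 23,  s_{17} = 41,  s_{18} = 3,  s_{19} = 2,  s_{20} = 28,  s_{21} = 40.
The sequence repeats with period 21.
(5722 - 0) mod 21 = 10, so s_{5722} = s_{10} = 13.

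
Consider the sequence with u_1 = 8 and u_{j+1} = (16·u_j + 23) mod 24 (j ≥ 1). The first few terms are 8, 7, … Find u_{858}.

u_1 = 8,  u_2 = 7,  u_3 = 15,  u_4 = 23,  u_5 = 7.
Since u_5 = u_2 = 7, the sequence is eventually periodic: after a pre-period of length 1 it cycles with period 3.
For j ≥ 2, u_j depends only on (j - 2) mod 3. (858 - 2) mod 3 = 1, so u_{858} = u_3 = 15.

15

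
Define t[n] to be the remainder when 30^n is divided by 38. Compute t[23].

We have t[0] = 1; t[1] = 30; t[2] = 26; t[3] = 20; t[4] = 30.
Since t[4] = t[1] = 30, the sequence is eventually periodic: after a pre-period of length 1 it cycles with period 3.
For n ≥ 1, t[n] depends only on (n - 1) mod 3. (23 - 1) mod 3 = 1, so t[23] = t[2] = 26.

26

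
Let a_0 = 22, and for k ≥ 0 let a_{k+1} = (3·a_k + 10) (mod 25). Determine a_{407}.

Listing terms: a_0 = 22; a_1 = 1; a_2 = 13; a_3 = 24; a_4 = 7; a_5 = 6; a_6 = 3; a_7 = 19; a_8 = 17; a_9 = 11; a_{10} = 18; a_{11} = 14; a_{12} = 2; a_{13} = 16; a_{14} = 8; a_{15} = 9; a_{16} = 12; a_{17} = 21; a_{18} = 23; a_{19} = 4; a_{20} = 22.
Since a_{20} = a_0 = 22, the sequence is periodic with period 20.
So a_{407} = a_{0 + ((407-0) mod 20)} = a_7 = 19.

19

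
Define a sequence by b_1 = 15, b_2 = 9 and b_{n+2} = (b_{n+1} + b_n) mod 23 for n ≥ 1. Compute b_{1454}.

Computing terms: b_1 = 15,  b_2 = 9,  b_3 = 1,  b_4 = 10,  b_5 = 11,  b_6 = 21,  b_7 = 9,  b_8 = 7,  b_9 = 16,  b_{10} = 0,  b_{11} = 16,  b_{12} = 16,  b_{13} = 9,  b_{14} = 2,  b_{15} = 11,  b_{16} = 13,  b_{17} = 1,  b_{18} = 14,  b_{19} = 15,  b_{20} = 6,  b_{21} = 21,  b_{22} = 4,  b_{23} = 2,  b_{24} = 6,  b_{25} = 8,  b_{26} = 14,  b_{27} = 22,  b_{28} = 13,  b_{29} = 12,  b_{30} = 2,  b_{31} = 14,  b_{32} = 16,  b_{33} = 7,  b_{34} = 0,  b_{35} = 7,  b_{36} = 7,  b_{37} = 14,  b_{38} = 21,  b_{39} = 12,  b_{40} = 10,  b_{41} = 22,  b_{42} = 9,  b_{43} = 8,  b_{44} = 17,  b_{45} = 2,  b_{46} = 19,  b_{47} = 21,  b_{48} = 17,  b_{49} = 15,  b_{50} = 9.
Since (b_{49}, b_{50}) = (b_1, b_2) = (15, 9) (two consecutive terms determine the rest), the sequence is periodic with period 48.
So b_{1454} = b_{1 + ((1454-1) mod 48)} = b_{14} = 2.

2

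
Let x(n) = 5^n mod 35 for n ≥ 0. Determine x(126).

15

We have x(0) = 1, x(1) = 5, x(2) = 25, x(3) = 20, x(4) = 30, x(5) = 10, x(6) = 15, x(7) = 5.
Since x(7) = x(1) = 5, the sequence is eventually periodic: after a pre-period of length 1 it cycles with period 6.
For n ≥ 1, x(n) depends only on (n - 1) mod 6. (126 - 1) mod 6 = 5, so x(126) = x(6) = 15.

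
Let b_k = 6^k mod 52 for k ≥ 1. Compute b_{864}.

40

Listing terms: b_1 = 6; b_2 = 36; b_3 = 8; b_4 = 48; b_5 = 28; b_6 = 12; b_7 = 20; b_8 = 16; b_9 = 44; b_{10} = 4; b_{11} = 24; b_{12} = 40; b_{13} = 32; b_{14} = 36.
Since b_{14} = b_2 = 36, the sequence is eventually periodic: after a pre-period of length 1 it cycles with period 12.
For k ≥ 2, b_k depends only on (k - 2) mod 12. (864 - 2) mod 12 = 10, so b_{864} = b_{12} = 40.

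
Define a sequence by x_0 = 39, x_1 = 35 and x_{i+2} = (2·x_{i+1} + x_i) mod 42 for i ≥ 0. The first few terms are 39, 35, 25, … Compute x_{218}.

x_0 = 39,  x_1 = 35,  x_2 = 25,  x_3 = 1,  x_4 = 27,  x_5 = 13,  x_6 = 11,  x_7 = 35,  x_8 = 39,  x_9 = 29,  x_{10} = 13,  x_{11} = 13,  x_{12} = 39,  x_{13} = 7,  x_{14} = 11,  x_{15} = 29,  x_{16} = 27,  x_{17} = 41,  x_{18} = 25,  x_{19} = 7,  x_{20} = 39,  x_{21} = 1,  x_{22} = 41,  x_{23} = 41,  x_{24} = 39,  x_{25} = 35.
The sequence repeats with period 24.
(218 - 0) mod 24 = 2, so x_{218} = x_2 = 25.

25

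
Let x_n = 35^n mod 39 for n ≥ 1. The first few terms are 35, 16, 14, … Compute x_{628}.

22

x_1 = 35; x_2 = 16; x_3 = 14; x_4 = 22; x_5 = 29; x_6 = 1; x_7 = 35.
The sequence repeats with period 6.
So x_{628} = x_{1 + ((628-1) mod 6)} = x_4 = 22.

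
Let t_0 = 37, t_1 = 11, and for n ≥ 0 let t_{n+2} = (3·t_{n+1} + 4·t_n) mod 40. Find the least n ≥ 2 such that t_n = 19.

t_0 = 37, t_1 = 11, t_2 = 21, t_3 = 27, t_4 = 5, t_5 = 3, t_6 = 29, t_7 = 19, t_8 = 13, t_9 = 35, t_{10} = 37, t_{11} = 11.
Since (t_{10}, t_{11}) = (t_0, t_1) = (37, 11) (two consecutive terms determine the rest), the sequence is periodic with period 10.
The value 19 first appears (with n ≥ 2) at t_7.

7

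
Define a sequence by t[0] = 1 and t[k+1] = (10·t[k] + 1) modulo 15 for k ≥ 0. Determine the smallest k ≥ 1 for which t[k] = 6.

Listing terms: t[0] = 1, t[1] = 11, t[2] = 6, t[3] = 1.
Since t[3] = t[0] = 1, the sequence is periodic with period 3.
The value 6 first appears (with k ≥ 1) at t[2].

2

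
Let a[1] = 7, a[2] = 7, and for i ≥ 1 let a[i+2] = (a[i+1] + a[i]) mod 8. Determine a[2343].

a[1] = 7,  a[2] = 7,  a[3] = 6,  a[4] = 5,  a[5] = 3,  a[6] = 0,  a[7] = 3,  a[8] = 3,  a[9] = 6,  a[10] = 1,  a[11] = 7,  a[12] = 0,  a[13] = 7,  a[14] = 7.
The sequence repeats with period 12.
So a[2343] = a[1 + ((2343-1) mod 12)] = a[3] = 6.

6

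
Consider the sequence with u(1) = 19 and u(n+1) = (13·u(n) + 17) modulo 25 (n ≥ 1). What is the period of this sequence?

Listing terms: u(1) = 19, u(2) = 14, u(3) = 24, u(4) = 4, u(5) = 19.
Since u(5) = u(1) = 19, the sequence is periodic with period 4.

4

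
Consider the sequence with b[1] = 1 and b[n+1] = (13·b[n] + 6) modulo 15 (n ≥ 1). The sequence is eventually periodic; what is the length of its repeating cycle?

4

b[1] = 1,  b[2] = 4,  b[3] = 13,  b[4] = 10,  b[5] = 1.
The sequence repeats with period 4.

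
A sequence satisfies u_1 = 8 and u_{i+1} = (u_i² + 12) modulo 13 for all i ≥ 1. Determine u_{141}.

We have u_1 = 8,  u_2 = 11,  u_3 = 3,  u_4 = 8.
The sequence repeats with period 3.
(141 - 1) mod 3 = 2, so u_{141} = u_3 = 3.

3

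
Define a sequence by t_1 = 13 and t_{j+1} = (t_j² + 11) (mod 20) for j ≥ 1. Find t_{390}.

Computing terms: t_1 = 13,  t_2 = 0,  t_3 = 11,  t_4 = 12,  t_5 = 15,  t_6 = 16,  t_7 = 7,  t_8 = 0.
Since t_8 = t_2 = 0, the sequence is eventually periodic: after a pre-period of length 1 it cycles with period 6.
For j ≥ 2, t_j depends only on (j - 2) mod 6. (390 - 2) mod 6 = 4, so t_{390} = t_6 = 16.

16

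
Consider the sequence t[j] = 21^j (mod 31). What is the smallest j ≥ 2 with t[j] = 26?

t[1] = 21; t[2] = 7; t[3] = 23; t[4] = 18; t[5] = 6; t[6] = 2; t[7] = 11; t[8] = 14; t[9] = 15; t[10] = 5; t[11] = 12; t[12] = 4; t[13] = 22; t[14] = 28; t[15] = 30; t[16] = 10; t[17] = 24; t[18] = 8; t[19] = 13; t[20] = 25; t[21] = 29; t[22] = 20; t[23] = 17; t[24] = 16; t[25] = 26; t[26] = 19; t[27] = 27; t[28] = 9; t[29] = 3; t[30] = 1; t[31] = 21.
The sequence repeats with period 30.
The value 26 first appears (with j ≥ 2) at t[25].

25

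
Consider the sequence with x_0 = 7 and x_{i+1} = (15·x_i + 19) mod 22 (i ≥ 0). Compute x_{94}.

Listing terms: x_0 = 7; x_1 = 14; x_2 = 9; x_3 = 0; x_4 = 19; x_5 = 18; x_6 = 3; x_7 = 20; x_8 = 11; x_9 = 8; x_{10} = 7.
Since x_{10} = x_0 = 7, the sequence is periodic with period 10.
(94 - 0) mod 10 = 4, so x_{94} = x_4 = 19.

19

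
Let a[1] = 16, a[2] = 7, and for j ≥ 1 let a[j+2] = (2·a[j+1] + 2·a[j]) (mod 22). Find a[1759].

Computing terms: a[1] = 16,  a[2] = 7,  a[3] = 2,  a[4] = 18,  a[5] = 18,  a[6] = 6,  a[7] = 4,  a[8] = 20,  a[9] = 4,  a[10] = 4,  a[11] = 16,  a[12] = 18,  a[13] = 2,  a[14] = 18.
Since (a[13], a[14]) = (a[3], a[4]) = (2, 18) (two consecutive terms determine the rest), the sequence is eventually periodic: after a pre-period of length 2 it cycles with period 10.
For j ≥ 3, a[j] depends only on (j - 3) mod 10. (1759 - 3) mod 10 = 6, so a[1759] = a[9] = 4.

4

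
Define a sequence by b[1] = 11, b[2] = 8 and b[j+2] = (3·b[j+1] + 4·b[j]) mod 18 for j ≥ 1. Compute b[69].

14

Computing terms: b[1] = 11, b[2] = 8, b[3] = 14, b[4] = 2, b[5] = 8, b[6] = 14.
Since (b[5], b[6]) = (b[2], b[3]) = (8, 14) (two consecutive terms determine the rest), the sequence is eventually periodic: after a pre-period of length 1 it cycles with period 3.
For j ≥ 2, b[j] depends only on (j - 2) mod 3. (69 - 2) mod 3 = 1, so b[69] = b[3] = 14.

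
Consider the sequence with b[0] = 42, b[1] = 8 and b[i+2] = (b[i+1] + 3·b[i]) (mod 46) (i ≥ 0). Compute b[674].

Listing terms: b[0] = 42,  b[1] = 8,  b[2] = 42,  b[3] = 20,  b[4] = 8,  b[5] = 22,  b[6] = 0,  b[7] = 20,  b[8] = 20,  b[9] = 34,  b[10] = 2,  b[11] = 12,  b[12] = 18,  b[13] = 8,  b[14] = 16,  b[15] = 40,  b[16] = 42,  b[17] = 24,  b[18] = 12,  b[19] = 38,  b[20] = 28,  b[21] = 4,  b[22] = 42,  b[23] = 8.
Since (b[22], b[23]) = (b[0], b[1]) = (42, 8) (two consecutive terms determine the rest), the sequence is periodic with period 22.
(674 - 0) mod 22 = 14, so b[674] = b[14] = 16.

16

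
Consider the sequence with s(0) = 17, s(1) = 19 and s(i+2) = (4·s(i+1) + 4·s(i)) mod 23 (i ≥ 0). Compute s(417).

5

Listing terms: s(0) = 17; s(1) = 19; s(2) = 6; s(3) = 8; s(4) = 10; s(5) = 3; s(6) = 6; s(7) = 13; s(8) = 7; s(9) = 11; s(10) = 3; s(11) = 10; s(12) = 6; s(13) = 18; s(14) = 4; s(15) = 19; s(16) = 0; s(17) = 7; s(18) = 5; s(19) = 2; s(20) = 5; s(21) = 5; s(22) = 17; s(23) = 19.
Since (s(22), s(23)) = (s(0), s(1)) = (17, 19) (two consecutive terms determine the rest), the sequence is periodic with period 22.
So s(417) = s(0 + ((417-0) mod 22)) = s(21) = 5.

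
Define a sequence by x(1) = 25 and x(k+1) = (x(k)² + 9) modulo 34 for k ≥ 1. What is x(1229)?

5

We have x(1) = 25,  x(2) = 22,  x(3) = 17,  x(4) = 26,  x(5) = 5,  x(6) = 0,  x(7) = 9,  x(8) = 22.
Since x(8) = x(2) = 22, the sequence is eventually periodic: after a pre-period of length 1 it cycles with period 6.
For k ≥ 2, x(k) depends only on (k - 2) mod 6. (1229 - 2) mod 6 = 3, so x(1229) = x(5) = 5.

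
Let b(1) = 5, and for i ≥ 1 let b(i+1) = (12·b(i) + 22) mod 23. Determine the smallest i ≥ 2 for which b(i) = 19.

4

We have b(1) = 5; b(2) = 13; b(3) = 17; b(4) = 19; b(5) = 20; b(6) = 9; b(7) = 15; b(8) = 18; b(9) = 8; b(10) = 3; b(11) = 12; b(12) = 5.
Since b(12) = b(1) = 5, the sequence is periodic with period 11.
The value 19 first appears (with i ≥ 2) at b(4).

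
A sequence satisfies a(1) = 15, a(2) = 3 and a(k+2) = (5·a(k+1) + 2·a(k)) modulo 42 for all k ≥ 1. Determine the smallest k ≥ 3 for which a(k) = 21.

4

Computing terms: a(1) = 15; a(2) = 3; a(3) = 3; a(4) = 21; a(5) = 27; a(6) = 9; a(7) = 15; a(8) = 9; a(9) = 33; a(10) = 15; a(11) = 15; a(12) = 21; a(13) = 9; a(14) = 3; a(15) = 33; a(16) = 3; a(17) = 39; a(18) = 33; a(19) = 33; a(20) = 21; a(21) = 3; a(22) = 15; a(23) = 39; a(24) = 15; a(25) = 27; a(26) = 39; a(27) = 39; a(28) = 21; a(29) = 15; a(30) = 33; a(31) = 27; a(32) = 33; a(33) = 9; a(34) = 27; a(35) = 27; a(36) = 21; a(37) = 33; a(38) = 39; a(39) = 9; a(40) = 39; a(41) = 3; a(42) = 9; a(43) = 9; a(44) = 21; a(45) = 39; a(46) = 27; a(47) = 3; a(48) = 27; a(49) = 15; a(50) = 3.
The sequence repeats with period 48.
The value 21 first appears (with k ≥ 3) at a(4).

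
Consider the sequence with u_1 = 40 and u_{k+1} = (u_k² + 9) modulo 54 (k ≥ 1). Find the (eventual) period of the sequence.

Listing terms: u_1 = 40; u_2 = 43; u_3 = 22; u_4 = 7; u_5 = 4; u_6 = 25; u_7 = 40.
Since u_7 = u_1 = 40, the sequence is periodic with period 6.

6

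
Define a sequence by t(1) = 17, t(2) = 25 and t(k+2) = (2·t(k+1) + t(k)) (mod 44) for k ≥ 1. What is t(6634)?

t(1) = 17, t(2) = 25, t(3) = 23, t(4) = 27, t(5) = 33, t(6) = 5, t(7) = 43, t(8) = 3, t(9) = 5, t(10) = 13, t(11) = 31, t(12) = 31, t(13) = 5, t(14) = 41, t(15) = 43, t(16) = 39, t(17) = 33, t(18) = 17, t(19) = 23, t(20) = 19, t(21) = 17, t(22) = 9, t(23) = 35, t(24) = 35, t(25) = 17, t(26) = 25.
The sequence repeats with period 24.
So t(6634) = t(1 + ((6634-1) mod 24)) = t(10) = 13.

13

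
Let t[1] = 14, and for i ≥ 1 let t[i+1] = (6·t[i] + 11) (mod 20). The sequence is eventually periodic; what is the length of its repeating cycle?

5

Computing terms: t[1] = 14,  t[2] = 15,  t[3] = 1,  t[4] = 17,  t[5] = 13,  t[6] = 9,  t[7] = 5,  t[8] = 1.
Since t[8] = t[3] = 1, the sequence is eventually periodic: after a pre-period of length 2 it cycles with period 5.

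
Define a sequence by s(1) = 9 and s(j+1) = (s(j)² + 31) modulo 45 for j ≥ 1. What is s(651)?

Computing terms: s(1) = 9,  s(2) = 22,  s(3) = 20,  s(4) = 26,  s(5) = 32,  s(6) = 20.
Since s(6) = s(3) = 20, the sequence is eventually periodic: after a pre-period of length 2 it cycles with period 3.
For j ≥ 3, s(j) depends only on (j - 3) mod 3. (651 - 3) mod 3 = 0, so s(651) = s(3) = 20.

20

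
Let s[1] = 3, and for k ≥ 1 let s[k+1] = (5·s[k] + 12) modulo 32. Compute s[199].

Computing terms: s[1] = 3, s[2] = 27, s[3] = 19, s[4] = 11, s[5] = 3.
The sequence repeats with period 4.
So s[199] = s[1 + ((199-1) mod 4)] = s[3] = 19.

19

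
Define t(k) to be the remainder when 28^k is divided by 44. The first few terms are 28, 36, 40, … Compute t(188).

4

t(1) = 28, t(2) = 36, t(3) = 40, t(4) = 20, t(5) = 32, t(6) = 16, t(7) = 8, t(8) = 4, t(9) = 24, t(10) = 12, t(11) = 28.
Since t(11) = t(1) = 28, the sequence is periodic with period 10.
So t(188) = t(1 + ((188-1) mod 10)) = t(8) = 4.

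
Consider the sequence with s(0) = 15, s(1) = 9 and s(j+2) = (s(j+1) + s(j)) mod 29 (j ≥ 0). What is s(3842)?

s(0) = 15, s(1) = 9, s(2) = 24, s(3) = 4, s(4) = 28, s(5) = 3, s(6) = 2, s(7) = 5, s(8) = 7, s(9) = 12, s(10) = 19, s(11) = 2, s(12) = 21, s(13) = 23, s(14) = 15, s(15) = 9.
The sequence repeats with period 14.
So s(3842) = s(0 + ((3842-0) mod 14)) = s(6) = 2.

2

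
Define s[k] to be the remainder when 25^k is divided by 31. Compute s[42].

We have s[1] = 25; s[2] = 5; s[3] = 1; s[4] = 25.
Since s[4] = s[1] = 25, the sequence is periodic with period 3.
(42 - 1) mod 3 = 2, so s[42] = s[3] = 1.

1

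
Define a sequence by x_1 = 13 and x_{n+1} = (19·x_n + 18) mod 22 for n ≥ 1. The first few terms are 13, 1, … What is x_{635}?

Listing terms: x_1 = 13,  x_2 = 1,  x_3 = 15,  x_4 = 17,  x_5 = 11,  x_6 = 7,  x_7 = 19,  x_8 = 5,  x_9 = 3,  x_{10} = 9,  x_{11} = 13.
The sequence repeats with period 10.
(635 - 1) mod 10 = 4, so x_{635} = x_5 = 11.

11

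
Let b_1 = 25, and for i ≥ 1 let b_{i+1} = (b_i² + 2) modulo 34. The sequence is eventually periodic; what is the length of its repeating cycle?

4

Computing terms: b_1 = 25; b_2 = 15; b_3 = 23; b_4 = 21; b_5 = 1; b_6 = 3; b_7 = 11; b_8 = 21.
Since b_8 = b_4 = 21, the sequence is eventually periodic: after a pre-period of length 3 it cycles with period 4.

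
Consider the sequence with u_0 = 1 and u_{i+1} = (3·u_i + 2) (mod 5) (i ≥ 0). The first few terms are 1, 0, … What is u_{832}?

We have u_0 = 1,  u_1 = 0,  u_2 = 2,  u_3 = 3,  u_4 = 1.
Since u_4 = u_0 = 1, the sequence is periodic with period 4.
(832 - 0) mod 4 = 0, so u_{832} = u_0 = 1.

1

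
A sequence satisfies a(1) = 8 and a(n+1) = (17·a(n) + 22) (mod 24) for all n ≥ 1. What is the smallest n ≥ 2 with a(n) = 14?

2

Listing terms: a(1) = 8; a(2) = 14; a(3) = 20; a(4) = 2; a(5) = 8.
Since a(5) = a(1) = 8, the sequence is periodic with period 4.
The value 14 first appears (with n ≥ 2) at a(2).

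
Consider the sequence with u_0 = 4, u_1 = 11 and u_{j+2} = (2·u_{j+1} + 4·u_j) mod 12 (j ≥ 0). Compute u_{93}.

4

u_0 = 4,  u_1 = 11,  u_2 = 2,  u_3 = 0,  u_4 = 8,  u_5 = 4,  u_6 = 4,  u_7 = 0,  u_8 = 4,  u_9 = 8,  u_{10} = 8,  u_{11} = 0,  u_{12} = 8.
Since (u_{11}, u_{12}) = (u_3, u_4) = (0, 8) (two consecutive terms determine the rest), the sequence is eventually periodic: after a pre-period of length 3 it cycles with period 8.
For j ≥ 3, u_j depends only on (j - 3) mod 8. (93 - 3) mod 8 = 2, so u_{93} = u_5 = 4.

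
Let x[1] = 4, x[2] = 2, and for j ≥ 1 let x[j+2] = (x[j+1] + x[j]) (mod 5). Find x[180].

Listing terms: x[1] = 4, x[2] = 2, x[3] = 1, x[4] = 3, x[5] = 4, x[6] = 2.
Since (x[5], x[6]) = (x[1], x[2]) = (4, 2) (two consecutive terms determine the rest), the sequence is periodic with period 4.
So x[180] = x[1 + ((180-1) mod 4)] = x[4] = 3.

3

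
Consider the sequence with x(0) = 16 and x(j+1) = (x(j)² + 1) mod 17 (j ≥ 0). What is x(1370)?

5

Listing terms: x(0) = 16, x(1) = 2, x(2) = 5, x(3) = 9, x(4) = 14, x(5) = 10, x(6) = 16.
Since x(6) = x(0) = 16, the sequence is periodic with period 6.
So x(1370) = x(0 + ((1370-0) mod 6)) = x(2) = 5.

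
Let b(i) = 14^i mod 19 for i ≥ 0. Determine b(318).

11

b(0) = 1, b(1) = 14, b(2) = 6, b(3) = 8, b(4) = 17, b(5) = 10, b(6) = 7, b(7) = 3, b(8) = 4, b(9) = 18, b(10) = 5, b(11) = 13, b(12) = 11, b(13) = 2, b(14) = 9, b(15) = 12, b(16) = 16, b(17) = 15, b(18) = 1.
Since b(18) = b(0) = 1, the sequence is periodic with period 18.
(318 - 0) mod 18 = 12, so b(318) = b(12) = 11.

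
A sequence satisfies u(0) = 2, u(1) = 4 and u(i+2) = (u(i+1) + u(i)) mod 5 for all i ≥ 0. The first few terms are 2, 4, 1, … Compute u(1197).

2

Listing terms: u(0) = 2; u(1) = 4; u(2) = 1; u(3) = 0; u(4) = 1; u(5) = 1; u(6) = 2; u(7) = 3; u(8) = 0; u(9) = 3; u(10) = 3; u(11) = 1; u(12) = 4; u(13) = 0; u(14) = 4; u(15) = 4; u(16) = 3; u(17) = 2; u(18) = 0; u(19) = 2; u(20) = 2; u(21) = 4.
Since (u(20), u(21)) = (u(0), u(1)) = (2, 4) (two consecutive terms determine the rest), the sequence is periodic with period 20.
(1197 - 0) mod 20 = 17, so u(1197) = u(17) = 2.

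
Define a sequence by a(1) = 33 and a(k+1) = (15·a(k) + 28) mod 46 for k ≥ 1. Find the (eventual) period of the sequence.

22

Listing terms: a(1) = 33,  a(2) = 17,  a(3) = 7,  a(4) = 41,  a(5) = 45,  a(6) = 13,  a(7) = 39,  a(8) = 15,  a(9) = 23,  a(10) = 5,  a(11) = 11,  a(12) = 9,  a(13) = 25,  a(14) = 35,  a(15) = 1,  a(16) = 43,  a(17) = 29,  a(18) = 3,  a(19) = 27,  a(20) = 19,  a(21) = 37,  a(22) = 31,  a(23) = 33.
The sequence repeats with period 22.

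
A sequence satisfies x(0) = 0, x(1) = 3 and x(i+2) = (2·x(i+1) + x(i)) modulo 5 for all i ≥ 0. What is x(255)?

x(0) = 0,  x(1) = 3,  x(2) = 1,  x(3) = 0,  x(4) = 1,  x(5) = 2,  x(6) = 0,  x(7) = 2,  x(8) = 4,  x(9) = 0,  x(10) = 4,  x(11) = 3,  x(12) = 0,  x(13) = 3.
Since (x(12), x(13)) = (x(0), x(1)) = (0, 3) (two consecutive terms determine the rest), the sequence is periodic with period 12.
(255 - 0) mod 12 = 3, so x(255) = x(3) = 0.

0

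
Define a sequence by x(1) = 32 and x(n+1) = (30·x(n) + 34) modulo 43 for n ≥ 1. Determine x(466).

We have x(1) = 32, x(2) = 5, x(3) = 12, x(4) = 7, x(5) = 29, x(6) = 1, x(7) = 21, x(8) = 19, x(9) = 2, x(10) = 8, x(11) = 16, x(12) = 41, x(13) = 17, x(14) = 28, x(15) = 14, x(16) = 24, x(17) = 23, x(18) = 36, x(19) = 39, x(20) = 0, x(21) = 34, x(22) = 22, x(23) = 6, x(24) = 42, x(25) = 4, x(26) = 25, x(27) = 10, x(28) = 33, x(29) = 35, x(30) = 9, x(31) = 3, x(32) = 38, x(33) = 13, x(34) = 37, x(35) = 26, x(36) = 40, x(37) = 30, x(38) = 31, x(39) = 18, x(40) = 15, x(41) = 11, x(42) = 20, x(43) = 32.
The sequence repeats with period 42.
So x(466) = x(1 + ((466-1) mod 42)) = x(4) = 7.

7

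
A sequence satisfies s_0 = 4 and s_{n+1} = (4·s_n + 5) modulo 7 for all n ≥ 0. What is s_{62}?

5

Listing terms: s_0 = 4, s_1 = 0, s_2 = 5, s_3 = 4.
Since s_3 = s_0 = 4, the sequence is periodic with period 3.
(62 - 0) mod 3 = 2, so s_{62} = s_2 = 5.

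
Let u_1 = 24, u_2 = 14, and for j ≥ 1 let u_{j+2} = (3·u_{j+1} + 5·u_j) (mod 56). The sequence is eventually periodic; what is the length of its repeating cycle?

u_1 = 24,  u_2 = 14,  u_3 = 50,  u_4 = 52,  u_5 = 14,  u_6 = 22,  u_7 = 24,  u_8 = 14.
Since (u_7, u_8) = (u_1, u_2) = (24, 14) (two consecutive terms determine the rest), the sequence is periodic with period 6.

6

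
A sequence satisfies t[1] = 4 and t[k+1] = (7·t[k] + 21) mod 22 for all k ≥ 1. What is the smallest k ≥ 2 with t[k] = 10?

Computing terms: t[1] = 4, t[2] = 5, t[3] = 12, t[4] = 17, t[5] = 8, t[6] = 11, t[7] = 10, t[8] = 3, t[9] = 20, t[10] = 7, t[11] = 4.
Since t[11] = t[1] = 4, the sequence is periodic with period 10.
The value 10 first appears (with k ≥ 2) at t[7].

7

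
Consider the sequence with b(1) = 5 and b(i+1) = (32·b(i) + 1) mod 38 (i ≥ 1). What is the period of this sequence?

18

Listing terms: b(1) = 5; b(2) = 9; b(3) = 23; b(4) = 15; b(5) = 25; b(6) = 3; b(7) = 21; b(8) = 27; b(9) = 29; b(10) = 17; b(11) = 13; b(12) = 37; b(13) = 7; b(14) = 35; b(15) = 19; b(16) = 1; b(17) = 33; b(18) = 31; b(19) = 5.
The sequence repeats with period 18.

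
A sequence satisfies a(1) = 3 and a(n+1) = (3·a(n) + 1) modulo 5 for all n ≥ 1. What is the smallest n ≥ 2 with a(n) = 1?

a(1) = 3; a(2) = 0; a(3) = 1; a(4) = 4; a(5) = 3.
The sequence repeats with period 4.
The value 1 first appears (with n ≥ 2) at a(3).

3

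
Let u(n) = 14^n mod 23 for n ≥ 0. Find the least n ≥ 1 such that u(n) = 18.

Listing terms: u(0) = 1; u(1) = 14; u(2) = 12; u(3) = 7; u(4) = 6; u(5) = 15; u(6) = 3; u(7) = 19; u(8) = 13; u(9) = 21; u(10) = 18; u(11) = 22; u(12) = 9; u(13) = 11; u(14) = 16; u(15) = 17; u(16) = 8; u(17) = 20; u(18) = 4; u(19) = 10; u(20) = 2; u(21) = 5; u(22) = 1.
The sequence repeats with period 22.
The value 18 first appears (with n ≥ 1) at u(10).

10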